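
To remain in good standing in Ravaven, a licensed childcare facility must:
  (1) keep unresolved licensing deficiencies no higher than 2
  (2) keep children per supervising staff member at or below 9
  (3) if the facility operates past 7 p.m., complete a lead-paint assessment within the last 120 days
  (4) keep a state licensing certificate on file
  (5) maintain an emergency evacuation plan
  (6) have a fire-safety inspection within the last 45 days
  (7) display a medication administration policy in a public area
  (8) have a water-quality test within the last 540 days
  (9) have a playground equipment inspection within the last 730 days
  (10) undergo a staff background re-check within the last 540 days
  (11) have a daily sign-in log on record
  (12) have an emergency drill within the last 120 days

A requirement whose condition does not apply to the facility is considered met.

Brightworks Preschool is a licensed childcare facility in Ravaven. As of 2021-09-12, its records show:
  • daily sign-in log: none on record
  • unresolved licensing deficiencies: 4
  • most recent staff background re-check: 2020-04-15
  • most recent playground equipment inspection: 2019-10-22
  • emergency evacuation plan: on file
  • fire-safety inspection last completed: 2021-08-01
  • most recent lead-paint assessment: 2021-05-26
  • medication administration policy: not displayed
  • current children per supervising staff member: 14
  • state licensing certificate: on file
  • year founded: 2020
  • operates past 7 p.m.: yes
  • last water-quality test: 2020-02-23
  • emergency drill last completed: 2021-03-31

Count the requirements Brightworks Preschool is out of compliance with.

6

1. unresolved licensing deficiencies 4 > 2 → not met
2. children per supervising staff member 14 > 9 → not met
3. condition 'operates past 7 p.m.' holds; lead-paint assessment 109 days ago vs limit 120 → met
4. state licensing certificate present → met
5. emergency evacuation plan present → met
6. fire-safety inspection 42 days ago vs limit 45 → met
7. medication administration policy absent → not met
8. water-quality test 567 days ago vs limit 540 → not met
9. playground equipment inspection 691 days ago vs limit 730 → met
10. staff background re-check 515 days ago vs limit 540 → met
11. daily sign-in log absent → not met
12. emergency drill 165 days ago vs limit 120 → not met
Not met: 6 of 12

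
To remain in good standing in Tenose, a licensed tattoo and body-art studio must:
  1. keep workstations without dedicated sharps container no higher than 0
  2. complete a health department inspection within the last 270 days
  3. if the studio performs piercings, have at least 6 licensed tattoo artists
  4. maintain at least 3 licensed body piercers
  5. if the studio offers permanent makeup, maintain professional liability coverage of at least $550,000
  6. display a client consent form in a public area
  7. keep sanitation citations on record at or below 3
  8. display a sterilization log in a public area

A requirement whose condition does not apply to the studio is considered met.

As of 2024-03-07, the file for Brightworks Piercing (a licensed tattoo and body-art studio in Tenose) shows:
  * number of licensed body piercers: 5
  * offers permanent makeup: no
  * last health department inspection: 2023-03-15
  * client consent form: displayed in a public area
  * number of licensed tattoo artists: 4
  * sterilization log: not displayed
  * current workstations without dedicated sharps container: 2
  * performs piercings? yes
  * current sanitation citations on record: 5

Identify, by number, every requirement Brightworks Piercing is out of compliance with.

1, 2, 3, 7, 8

1. workstations without dedicated sharps container 2 > 0 → not met
2. health department inspection 358 days ago vs limit 270 → not met
3. condition 'performs piercings' holds; licensed tattoo artists 4 < 6 → not met
4. licensed body piercers 5 ≥ 3 → met
5. condition 'offers permanent makeup' does not hold → requirement n/a → met
6. client consent form present → met
7. sanitation citations on record 5 > 3 → not met
8. sterilization log absent → not met
Not met: 1, 2, 3, 7, 8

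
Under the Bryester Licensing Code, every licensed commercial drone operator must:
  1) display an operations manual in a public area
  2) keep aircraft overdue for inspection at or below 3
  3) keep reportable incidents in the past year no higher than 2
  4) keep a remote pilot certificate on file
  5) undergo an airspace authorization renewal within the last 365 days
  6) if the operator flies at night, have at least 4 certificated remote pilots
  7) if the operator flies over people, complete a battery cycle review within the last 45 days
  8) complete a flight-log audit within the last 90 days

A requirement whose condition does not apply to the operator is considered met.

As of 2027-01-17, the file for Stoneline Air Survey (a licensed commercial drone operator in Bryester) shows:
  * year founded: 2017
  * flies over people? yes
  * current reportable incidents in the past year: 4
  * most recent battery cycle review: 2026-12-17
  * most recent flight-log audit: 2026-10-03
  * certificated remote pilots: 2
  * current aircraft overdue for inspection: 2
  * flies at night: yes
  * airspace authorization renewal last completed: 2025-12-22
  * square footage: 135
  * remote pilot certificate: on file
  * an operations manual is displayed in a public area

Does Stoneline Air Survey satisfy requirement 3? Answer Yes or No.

No

3. reportable incidents in the past year 4 > 2 → not met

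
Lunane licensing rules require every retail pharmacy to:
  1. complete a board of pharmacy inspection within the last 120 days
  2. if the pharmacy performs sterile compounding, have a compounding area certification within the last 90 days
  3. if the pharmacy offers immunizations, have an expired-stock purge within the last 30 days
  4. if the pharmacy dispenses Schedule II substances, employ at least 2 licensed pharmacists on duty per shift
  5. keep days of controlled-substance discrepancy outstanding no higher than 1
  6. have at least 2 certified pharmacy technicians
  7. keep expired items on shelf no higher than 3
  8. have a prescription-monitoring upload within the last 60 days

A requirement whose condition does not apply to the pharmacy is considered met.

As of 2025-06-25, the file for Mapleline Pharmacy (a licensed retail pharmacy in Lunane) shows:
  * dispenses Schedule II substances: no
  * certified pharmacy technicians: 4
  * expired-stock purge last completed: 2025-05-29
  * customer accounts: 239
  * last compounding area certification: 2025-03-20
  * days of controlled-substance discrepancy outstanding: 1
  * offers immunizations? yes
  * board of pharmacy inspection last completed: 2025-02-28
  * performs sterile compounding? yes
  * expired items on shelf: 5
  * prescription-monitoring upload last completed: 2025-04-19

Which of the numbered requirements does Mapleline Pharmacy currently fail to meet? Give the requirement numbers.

1. board of pharmacy inspection 117 days ago vs limit 120 → met
2. condition 'performs sterile compounding' holds; compounding area certification 97 days ago vs limit 90 → not met
3. condition 'offers immunizations' holds; expired-stock purge 27 days ago vs limit 30 → met
4. condition 'dispenses Schedule II substances' does not hold → requirement n/a → met
5. days of controlled-substance discrepancy outstanding 1 ≤ 1 → met
6. certified pharmacy technicians 4 ≥ 2 → met
7. expired items on shelf 5 > 3 → not met
8. prescription-monitoring upload 67 days ago vs limit 60 → not met
Not met: 2, 7, 8

2, 7, 8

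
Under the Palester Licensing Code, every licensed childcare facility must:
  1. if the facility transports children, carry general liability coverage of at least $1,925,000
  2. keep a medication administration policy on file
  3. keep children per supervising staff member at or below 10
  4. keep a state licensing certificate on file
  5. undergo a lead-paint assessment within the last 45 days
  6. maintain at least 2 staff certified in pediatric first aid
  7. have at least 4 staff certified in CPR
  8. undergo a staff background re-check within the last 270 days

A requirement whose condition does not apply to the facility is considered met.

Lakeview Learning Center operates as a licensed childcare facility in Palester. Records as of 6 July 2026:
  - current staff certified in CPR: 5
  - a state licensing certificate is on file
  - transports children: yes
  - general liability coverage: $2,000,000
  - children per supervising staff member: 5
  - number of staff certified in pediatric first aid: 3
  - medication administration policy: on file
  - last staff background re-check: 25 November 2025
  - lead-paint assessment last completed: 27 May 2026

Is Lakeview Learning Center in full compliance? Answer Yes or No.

Yes

1. condition 'transports children' holds; general liability coverage $2,000,000 ≥ $1,925,000 → met
2. medication administration policy present → met
3. children per supervising staff member 5 ≤ 10 → met
4. state licensing certificate present → met
5. lead-paint assessment 40 days ago vs limit 45 → met
6. staff certified in pediatric first aid 3 ≥ 2 → met
7. staff certified in CPR 5 ≥ 4 → met
8. staff background re-check 223 days ago vs limit 270 → met
All met.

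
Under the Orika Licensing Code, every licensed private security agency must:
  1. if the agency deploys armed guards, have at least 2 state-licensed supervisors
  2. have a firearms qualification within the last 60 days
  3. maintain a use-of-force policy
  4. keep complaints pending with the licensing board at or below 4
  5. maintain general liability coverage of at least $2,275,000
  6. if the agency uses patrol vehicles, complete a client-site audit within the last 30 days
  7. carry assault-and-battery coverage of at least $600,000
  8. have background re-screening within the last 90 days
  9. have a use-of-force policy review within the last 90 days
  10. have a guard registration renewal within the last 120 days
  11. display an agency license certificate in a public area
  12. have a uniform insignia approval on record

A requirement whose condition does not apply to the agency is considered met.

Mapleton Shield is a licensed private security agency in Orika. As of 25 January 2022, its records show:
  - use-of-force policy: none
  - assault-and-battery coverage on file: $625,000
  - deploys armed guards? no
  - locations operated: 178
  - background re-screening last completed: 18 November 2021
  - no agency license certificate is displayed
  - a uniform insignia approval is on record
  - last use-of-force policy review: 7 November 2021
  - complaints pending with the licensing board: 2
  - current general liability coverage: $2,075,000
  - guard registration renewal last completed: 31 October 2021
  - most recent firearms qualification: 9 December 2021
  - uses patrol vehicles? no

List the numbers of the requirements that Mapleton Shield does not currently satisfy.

1. condition 'deploys armed guards' does not hold → requirement n/a → met
2. firearms qualification 47 days ago vs limit 60 → met
3. use-of-force policy absent → not met
4. complaints pending with the licensing board 2 ≤ 4 → met
5. general liability coverage $2,075,000 < $2,275,000 → not met
6. condition 'uses patrol vehicles' does not hold → requirement n/a → met
7. assault-and-battery coverage $625,000 ≥ $600,000 → met
8. background re-screening 68 days ago vs limit 90 → met
9. use-of-force policy review 79 days ago vs limit 90 → met
10. guard registration renewal 86 days ago vs limit 120 → met
11. agency license certificate absent → not met
12. uniform insignia approval present → met
Not met: 3, 5, 11

3, 5, 11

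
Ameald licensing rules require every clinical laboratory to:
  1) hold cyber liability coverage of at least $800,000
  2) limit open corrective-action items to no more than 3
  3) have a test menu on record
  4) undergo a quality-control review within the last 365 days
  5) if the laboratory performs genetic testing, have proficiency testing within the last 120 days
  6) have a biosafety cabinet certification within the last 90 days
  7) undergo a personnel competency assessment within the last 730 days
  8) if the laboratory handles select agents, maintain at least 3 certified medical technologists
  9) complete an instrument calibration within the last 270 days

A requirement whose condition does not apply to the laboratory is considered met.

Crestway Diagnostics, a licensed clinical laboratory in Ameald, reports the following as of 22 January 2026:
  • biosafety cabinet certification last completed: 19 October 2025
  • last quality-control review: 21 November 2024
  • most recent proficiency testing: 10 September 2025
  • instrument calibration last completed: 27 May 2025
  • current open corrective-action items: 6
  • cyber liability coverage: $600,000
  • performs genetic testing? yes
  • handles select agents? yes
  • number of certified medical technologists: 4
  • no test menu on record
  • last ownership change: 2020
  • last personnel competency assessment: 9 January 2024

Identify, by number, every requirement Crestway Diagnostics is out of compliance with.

1. cyber liability coverage $600,000 < $800,000 → not met
2. open corrective-action items 6 > 3 → not met
3. test menu absent → not met
4. quality-control review 427 days ago vs limit 365 → not met
5. condition 'performs genetic testing' holds; proficiency testing 134 days ago vs limit 120 → not met
6. biosafety cabinet certification 95 days ago vs limit 90 → not met
7. personnel competency assessment 744 days ago vs limit 730 → not met
8. condition 'handles select agents' holds; certified medical technologists 4 ≥ 3 → met
9. instrument calibration 240 days ago vs limit 270 → met
Not met: 1, 2, 3, 4, 5, 6, 7

1, 2, 3, 4, 5, 6, 7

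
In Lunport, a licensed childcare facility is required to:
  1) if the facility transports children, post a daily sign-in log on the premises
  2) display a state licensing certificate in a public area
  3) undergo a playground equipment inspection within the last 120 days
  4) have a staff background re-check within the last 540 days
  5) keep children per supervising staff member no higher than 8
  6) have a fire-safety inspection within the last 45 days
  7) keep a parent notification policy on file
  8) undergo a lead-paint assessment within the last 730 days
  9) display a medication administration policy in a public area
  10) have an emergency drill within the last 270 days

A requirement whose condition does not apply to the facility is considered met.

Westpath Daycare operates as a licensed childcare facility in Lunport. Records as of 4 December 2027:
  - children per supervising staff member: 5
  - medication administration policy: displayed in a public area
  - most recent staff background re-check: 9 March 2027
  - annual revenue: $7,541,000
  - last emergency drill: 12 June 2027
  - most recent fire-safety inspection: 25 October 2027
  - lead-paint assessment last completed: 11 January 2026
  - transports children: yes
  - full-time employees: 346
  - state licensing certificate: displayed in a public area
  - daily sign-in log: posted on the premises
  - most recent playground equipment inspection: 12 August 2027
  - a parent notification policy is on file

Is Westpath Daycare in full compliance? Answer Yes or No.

1. condition 'transports children' holds; daily sign-in log present → met
2. state licensing certificate present → met
3. playground equipment inspection 114 days ago vs limit 120 → met
4. staff background re-check 270 days ago vs limit 540 → met
5. children per supervising staff member 5 ≤ 8 → met
6. fire-safety inspection 40 days ago vs limit 45 → met
7. parent notification policy present → met
8. lead-paint assessment 692 days ago vs limit 730 → met
9. medication administration policy present → met
10. emergency drill 175 days ago vs limit 270 → met
All met.

Yes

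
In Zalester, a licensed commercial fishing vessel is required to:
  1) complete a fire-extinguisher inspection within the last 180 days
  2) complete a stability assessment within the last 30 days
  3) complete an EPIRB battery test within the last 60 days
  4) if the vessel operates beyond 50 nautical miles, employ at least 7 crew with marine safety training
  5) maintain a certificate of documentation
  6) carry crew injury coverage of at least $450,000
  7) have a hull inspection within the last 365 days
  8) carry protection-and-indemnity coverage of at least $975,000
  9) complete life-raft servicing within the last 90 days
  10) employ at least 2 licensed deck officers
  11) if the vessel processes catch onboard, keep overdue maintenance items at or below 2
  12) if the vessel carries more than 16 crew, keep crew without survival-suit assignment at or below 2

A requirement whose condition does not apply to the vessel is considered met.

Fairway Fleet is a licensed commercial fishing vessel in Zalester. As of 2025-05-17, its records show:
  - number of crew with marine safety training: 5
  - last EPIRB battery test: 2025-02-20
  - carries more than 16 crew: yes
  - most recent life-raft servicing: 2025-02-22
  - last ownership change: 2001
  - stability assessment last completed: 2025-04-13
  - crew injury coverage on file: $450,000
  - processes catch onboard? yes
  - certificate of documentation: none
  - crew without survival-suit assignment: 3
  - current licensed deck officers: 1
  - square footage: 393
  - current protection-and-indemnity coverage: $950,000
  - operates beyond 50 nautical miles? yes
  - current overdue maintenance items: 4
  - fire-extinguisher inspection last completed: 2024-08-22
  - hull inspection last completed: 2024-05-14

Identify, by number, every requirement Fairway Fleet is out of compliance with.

1, 2, 3, 4, 5, 7, 8, 10, 11, 12

1. fire-extinguisher inspection 268 days ago vs limit 180 → not met
2. stability assessment 34 days ago vs limit 30 → not met
3. EPIRB battery test 86 days ago vs limit 60 → not met
4. condition 'operates beyond 50 nautical miles' holds; crew with marine safety training 5 < 7 → not met
5. certificate of documentation absent → not met
6. crew injury coverage $450,000 ≥ $450,000 → met
7. hull inspection 368 days ago vs limit 365 → not met
8. protection-and-indemnity coverage $950,000 < $975,000 → not met
9. life-raft servicing 84 days ago vs limit 90 → met
10. licensed deck officers 1 < 2 → not met
11. condition 'processes catch onboard' holds; overdue maintenance items 4 > 2 → not met
12. condition 'carries more than 16 crew' holds; crew without survival-suit assignment 3 > 2 → not met
Not met: 1, 2, 3, 4, 5, 7, 8, 10, 11, 12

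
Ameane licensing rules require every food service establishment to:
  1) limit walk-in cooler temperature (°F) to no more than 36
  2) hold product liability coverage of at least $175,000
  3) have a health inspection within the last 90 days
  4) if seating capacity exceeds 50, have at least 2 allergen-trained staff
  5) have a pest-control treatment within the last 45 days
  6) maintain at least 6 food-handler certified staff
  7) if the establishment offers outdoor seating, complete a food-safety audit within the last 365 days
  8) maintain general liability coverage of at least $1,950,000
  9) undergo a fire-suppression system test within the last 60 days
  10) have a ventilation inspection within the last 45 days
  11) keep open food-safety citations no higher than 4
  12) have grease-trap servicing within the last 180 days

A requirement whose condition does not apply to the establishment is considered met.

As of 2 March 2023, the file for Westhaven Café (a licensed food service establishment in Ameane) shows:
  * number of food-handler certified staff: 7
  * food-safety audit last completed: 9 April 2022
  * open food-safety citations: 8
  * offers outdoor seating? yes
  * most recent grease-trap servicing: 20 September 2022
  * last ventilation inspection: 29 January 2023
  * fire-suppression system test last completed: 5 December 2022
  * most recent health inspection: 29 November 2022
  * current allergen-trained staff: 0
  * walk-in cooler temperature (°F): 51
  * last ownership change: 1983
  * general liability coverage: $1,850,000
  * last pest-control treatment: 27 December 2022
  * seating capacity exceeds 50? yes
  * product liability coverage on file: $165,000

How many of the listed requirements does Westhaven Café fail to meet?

1. walk-in cooler temperature (°F) 51 > 36 → not met
2. product liability coverage $165,000 < $175,000 → not met
3. health inspection 93 days ago vs limit 90 → not met
4. condition 'seating capacity exceeds 50' holds; allergen-trained staff 0 < 2 → not met
5. pest-control treatment 65 days ago vs limit 45 → not met
6. food-handler certified staff 7 ≥ 6 → met
7. condition 'offers outdoor seating' holds; food-safety audit 327 days ago vs limit 365 → met
8. general liability coverage $1,850,000 < $1,950,000 → not met
9. fire-suppression system test 87 days ago vs limit 60 → not met
10. ventilation inspection 32 days ago vs limit 45 → met
11. open food-safety citations 8 > 4 → not met
12. grease-trap servicing 163 days ago vs limit 180 → met
Not met: 8 of 12

8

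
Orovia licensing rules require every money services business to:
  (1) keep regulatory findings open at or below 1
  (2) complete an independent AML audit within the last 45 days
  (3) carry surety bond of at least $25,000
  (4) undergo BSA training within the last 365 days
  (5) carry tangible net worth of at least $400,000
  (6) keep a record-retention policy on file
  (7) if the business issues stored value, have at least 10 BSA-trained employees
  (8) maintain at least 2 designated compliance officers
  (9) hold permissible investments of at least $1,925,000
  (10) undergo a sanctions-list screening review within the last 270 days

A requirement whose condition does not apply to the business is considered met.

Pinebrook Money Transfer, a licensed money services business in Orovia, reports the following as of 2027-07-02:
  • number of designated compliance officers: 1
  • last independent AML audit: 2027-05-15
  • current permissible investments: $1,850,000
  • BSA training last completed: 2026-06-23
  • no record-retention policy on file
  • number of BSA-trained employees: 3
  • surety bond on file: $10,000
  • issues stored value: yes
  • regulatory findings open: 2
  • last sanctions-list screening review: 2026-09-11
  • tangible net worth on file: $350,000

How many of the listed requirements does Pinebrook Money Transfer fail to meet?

1. regulatory findings open 2 > 1 → not met
2. independent AML audit 48 days ago vs limit 45 → not met
3. surety bond $10,000 < $25,000 → not met
4. BSA training 374 days ago vs limit 365 → not met
5. tangible net worth $350,000 < $400,000 → not met
6. record-retention policy absent → not met
7. condition 'issues stored value' holds; BSA-trained employees 3 < 10 → not met
8. designated compliance officers 1 < 2 → not met
9. permissible investments $1,850,000 < $1,925,000 → not met
10. sanctions-list screening review 294 days ago vs limit 270 → not met
Not met: 10 of 10

10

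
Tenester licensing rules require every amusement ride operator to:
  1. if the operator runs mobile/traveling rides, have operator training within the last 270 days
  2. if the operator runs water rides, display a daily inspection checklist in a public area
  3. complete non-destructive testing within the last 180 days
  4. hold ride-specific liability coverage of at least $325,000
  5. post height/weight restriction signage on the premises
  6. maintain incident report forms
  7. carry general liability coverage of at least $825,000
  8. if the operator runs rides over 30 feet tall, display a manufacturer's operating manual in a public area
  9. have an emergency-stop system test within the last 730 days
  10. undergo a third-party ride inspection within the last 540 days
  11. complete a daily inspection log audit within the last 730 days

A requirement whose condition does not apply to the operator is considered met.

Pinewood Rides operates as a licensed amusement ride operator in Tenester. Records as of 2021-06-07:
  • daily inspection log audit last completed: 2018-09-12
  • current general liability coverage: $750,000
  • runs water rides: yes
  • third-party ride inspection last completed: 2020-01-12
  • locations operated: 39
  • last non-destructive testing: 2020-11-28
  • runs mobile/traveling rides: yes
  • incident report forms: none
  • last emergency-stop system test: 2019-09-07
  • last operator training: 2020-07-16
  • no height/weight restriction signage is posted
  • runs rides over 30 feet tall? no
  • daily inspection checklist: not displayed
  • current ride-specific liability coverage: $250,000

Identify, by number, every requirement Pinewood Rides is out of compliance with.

1, 2, 3, 4, 5, 6, 7, 11

1. condition 'runs mobile/traveling rides' holds; operator training 326 days ago vs limit 270 → not met
2. condition 'runs water rides' holds; daily inspection checklist absent → not met
3. non-destructive testing 191 days ago vs limit 180 → not met
4. ride-specific liability coverage $250,000 < $325,000 → not met
5. height/weight restriction signage absent → not met
6. incident report forms absent → not met
7. general liability coverage $750,000 < $825,000 → not met
8. condition 'runs rides over 30 feet tall' does not hold → requirement n/a → met
9. emergency-stop system test 639 days ago vs limit 730 → met
10. third-party ride inspection 512 days ago vs limit 540 → met
11. daily inspection log audit 999 days ago vs limit 730 → not met
Not met: 1, 2, 3, 4, 5, 6, 7, 11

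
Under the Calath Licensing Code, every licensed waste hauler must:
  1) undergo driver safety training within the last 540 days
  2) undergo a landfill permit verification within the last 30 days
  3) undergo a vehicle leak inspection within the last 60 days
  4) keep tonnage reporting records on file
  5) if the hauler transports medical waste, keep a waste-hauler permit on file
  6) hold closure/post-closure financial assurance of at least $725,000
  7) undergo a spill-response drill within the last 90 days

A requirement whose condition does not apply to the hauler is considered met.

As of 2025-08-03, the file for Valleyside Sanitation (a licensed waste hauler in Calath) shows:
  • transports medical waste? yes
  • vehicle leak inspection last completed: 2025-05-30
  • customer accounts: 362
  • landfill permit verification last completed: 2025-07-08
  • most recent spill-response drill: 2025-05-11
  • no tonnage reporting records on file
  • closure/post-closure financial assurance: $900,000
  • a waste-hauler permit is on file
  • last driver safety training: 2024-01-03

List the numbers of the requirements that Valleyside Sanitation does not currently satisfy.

1, 3, 4

1. driver safety training 578 days ago vs limit 540 → not met
2. landfill permit verification 26 days ago vs limit 30 → met
3. vehicle leak inspection 65 days ago vs limit 60 → not met
4. tonnage reporting records absent → not met
5. condition 'transports medical waste' holds; waste-hauler permit present → met
6. closure/post-closure financial assurance $900,000 ≥ $725,000 → met
7. spill-response drill 84 days ago vs limit 90 → met
Not met: 1, 3, 4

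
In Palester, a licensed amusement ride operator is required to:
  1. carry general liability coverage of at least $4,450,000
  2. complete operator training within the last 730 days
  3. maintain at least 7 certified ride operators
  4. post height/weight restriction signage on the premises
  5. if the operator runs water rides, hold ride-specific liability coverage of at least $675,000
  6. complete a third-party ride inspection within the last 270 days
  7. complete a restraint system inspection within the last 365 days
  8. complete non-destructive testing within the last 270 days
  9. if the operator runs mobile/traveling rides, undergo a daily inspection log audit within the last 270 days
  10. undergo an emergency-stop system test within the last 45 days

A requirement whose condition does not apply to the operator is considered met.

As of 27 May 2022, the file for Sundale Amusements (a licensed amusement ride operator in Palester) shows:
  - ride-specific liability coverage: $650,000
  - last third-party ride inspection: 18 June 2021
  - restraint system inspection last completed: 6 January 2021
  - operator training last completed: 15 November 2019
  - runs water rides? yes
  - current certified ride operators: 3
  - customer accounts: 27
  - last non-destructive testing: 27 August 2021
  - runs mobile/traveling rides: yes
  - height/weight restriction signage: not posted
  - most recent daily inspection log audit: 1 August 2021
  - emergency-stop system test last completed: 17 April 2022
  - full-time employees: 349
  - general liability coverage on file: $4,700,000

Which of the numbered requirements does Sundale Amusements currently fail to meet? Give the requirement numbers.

1. general liability coverage $4,700,000 ≥ $4,450,000 → met
2. operator training 924 days ago vs limit 730 → not met
3. certified ride operators 3 < 7 → not met
4. height/weight restriction signage absent → not met
5. condition 'runs water rides' holds; ride-specific liability coverage $650,000 < $675,000 → not met
6. third-party ride inspection 343 days ago vs limit 270 → not met
7. restraint system inspection 506 days ago vs limit 365 → not met
8. non-destructive testing 273 days ago vs limit 270 → not met
9. condition 'runs mobile/traveling rides' holds; daily inspection log audit 299 days ago vs limit 270 → not met
10. emergency-stop system test 40 days ago vs limit 45 → met
Not met: 2, 3, 4, 5, 6, 7, 8, 9

2, 3, 4, 5, 6, 7, 8, 9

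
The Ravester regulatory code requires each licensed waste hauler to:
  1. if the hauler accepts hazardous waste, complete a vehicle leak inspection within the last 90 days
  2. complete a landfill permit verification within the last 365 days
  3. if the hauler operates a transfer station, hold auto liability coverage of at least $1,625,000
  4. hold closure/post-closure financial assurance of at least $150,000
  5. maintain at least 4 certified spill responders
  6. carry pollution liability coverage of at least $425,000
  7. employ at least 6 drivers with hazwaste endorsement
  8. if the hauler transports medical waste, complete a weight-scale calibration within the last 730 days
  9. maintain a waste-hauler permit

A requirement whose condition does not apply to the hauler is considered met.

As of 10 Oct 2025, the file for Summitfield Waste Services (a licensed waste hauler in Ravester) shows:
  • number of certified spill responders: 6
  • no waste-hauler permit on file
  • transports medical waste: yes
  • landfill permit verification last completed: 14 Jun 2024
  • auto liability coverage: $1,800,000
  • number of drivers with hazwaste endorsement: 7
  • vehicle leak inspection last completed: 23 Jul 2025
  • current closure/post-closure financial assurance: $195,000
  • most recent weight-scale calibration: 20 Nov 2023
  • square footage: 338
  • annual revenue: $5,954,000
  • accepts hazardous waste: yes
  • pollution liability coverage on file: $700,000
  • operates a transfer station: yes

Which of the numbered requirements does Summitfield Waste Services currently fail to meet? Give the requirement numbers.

2, 9

1. condition 'accepts hazardous waste' holds; vehicle leak inspection 79 days ago vs limit 90 → met
2. landfill permit verification 483 days ago vs limit 365 → not met
3. condition 'operates a transfer station' holds; auto liability coverage $1,800,000 ≥ $1,625,000 → met
4. closure/post-closure financial assurance $195,000 ≥ $150,000 → met
5. certified spill responders 6 ≥ 4 → met
6. pollution liability coverage $700,000 ≥ $425,000 → met
7. drivers with hazwaste endorsement 7 ≥ 6 → met
8. condition 'transports medical waste' holds; weight-scale calibration 690 days ago vs limit 730 → met
9. waste-hauler permit absent → not met
Not met: 2, 9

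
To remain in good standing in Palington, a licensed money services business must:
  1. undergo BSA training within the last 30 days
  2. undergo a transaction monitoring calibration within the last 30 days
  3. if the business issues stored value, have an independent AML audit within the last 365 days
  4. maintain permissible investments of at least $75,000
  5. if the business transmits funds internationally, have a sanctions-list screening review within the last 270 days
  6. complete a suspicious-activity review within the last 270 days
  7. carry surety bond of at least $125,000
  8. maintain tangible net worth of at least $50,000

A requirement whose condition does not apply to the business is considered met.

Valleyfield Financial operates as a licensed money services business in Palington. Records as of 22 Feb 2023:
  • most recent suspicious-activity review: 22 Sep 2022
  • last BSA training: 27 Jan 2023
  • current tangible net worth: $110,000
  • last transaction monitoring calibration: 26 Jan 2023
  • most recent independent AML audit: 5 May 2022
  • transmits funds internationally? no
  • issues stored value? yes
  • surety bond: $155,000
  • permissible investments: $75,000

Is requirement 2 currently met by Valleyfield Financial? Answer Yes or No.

2. transaction monitoring calibration 27 days ago vs limit 30 → met

Yes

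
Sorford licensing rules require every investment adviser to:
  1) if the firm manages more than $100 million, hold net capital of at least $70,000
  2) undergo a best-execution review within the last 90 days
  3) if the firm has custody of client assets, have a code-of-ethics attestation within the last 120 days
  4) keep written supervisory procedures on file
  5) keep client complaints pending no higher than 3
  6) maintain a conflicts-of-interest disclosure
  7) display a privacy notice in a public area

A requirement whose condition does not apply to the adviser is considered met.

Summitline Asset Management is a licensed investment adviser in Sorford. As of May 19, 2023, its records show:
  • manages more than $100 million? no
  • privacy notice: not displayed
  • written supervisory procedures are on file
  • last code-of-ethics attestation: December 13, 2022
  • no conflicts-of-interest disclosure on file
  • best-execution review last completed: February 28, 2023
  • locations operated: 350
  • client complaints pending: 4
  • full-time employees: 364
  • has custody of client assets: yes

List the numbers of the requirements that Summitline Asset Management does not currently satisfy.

1. condition 'manages more than $100 million' does not hold → requirement n/a → met
2. best-execution review 80 days ago vs limit 90 → met
3. condition 'has custody of client assets' holds; code-of-ethics attestation 157 days ago vs limit 120 → not met
4. written supervisory procedures present → met
5. client complaints pending 4 > 3 → not met
6. conflicts-of-interest disclosure absent → not met
7. privacy notice absent → not met
Not met: 3, 5, 6, 7

3, 5, 6, 7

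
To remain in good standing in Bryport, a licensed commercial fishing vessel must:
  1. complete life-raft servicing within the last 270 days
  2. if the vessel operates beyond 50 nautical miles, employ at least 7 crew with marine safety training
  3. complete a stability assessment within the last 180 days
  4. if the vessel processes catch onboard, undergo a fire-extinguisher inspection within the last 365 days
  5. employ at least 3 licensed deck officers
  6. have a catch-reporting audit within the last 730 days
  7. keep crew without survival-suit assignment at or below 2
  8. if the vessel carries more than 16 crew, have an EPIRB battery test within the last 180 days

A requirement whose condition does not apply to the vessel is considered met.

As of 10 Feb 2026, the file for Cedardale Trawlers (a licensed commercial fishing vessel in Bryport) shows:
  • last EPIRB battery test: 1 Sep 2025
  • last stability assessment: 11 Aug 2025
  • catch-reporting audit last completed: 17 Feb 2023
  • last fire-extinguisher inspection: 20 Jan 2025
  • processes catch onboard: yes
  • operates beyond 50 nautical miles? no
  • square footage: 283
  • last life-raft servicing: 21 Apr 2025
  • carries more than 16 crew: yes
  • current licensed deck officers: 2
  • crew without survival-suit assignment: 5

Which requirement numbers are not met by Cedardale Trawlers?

1, 3, 4, 5, 6, 7

1. life-raft servicing 295 days ago vs limit 270 → not met
2. condition 'operates beyond 50 nautical miles' does not hold → requirement n/a → met
3. stability assessment 183 days ago vs limit 180 → not met
4. condition 'processes catch onboard' holds; fire-extinguisher inspection 386 days ago vs limit 365 → not met
5. licensed deck officers 2 < 3 → not met
6. catch-reporting audit 1089 days ago vs limit 730 → not met
7. crew without survival-suit assignment 5 > 2 → not met
8. condition 'carries more than 16 crew' holds; EPIRB battery test 162 days ago vs limit 180 → met
Not met: 1, 3, 4, 5, 6, 7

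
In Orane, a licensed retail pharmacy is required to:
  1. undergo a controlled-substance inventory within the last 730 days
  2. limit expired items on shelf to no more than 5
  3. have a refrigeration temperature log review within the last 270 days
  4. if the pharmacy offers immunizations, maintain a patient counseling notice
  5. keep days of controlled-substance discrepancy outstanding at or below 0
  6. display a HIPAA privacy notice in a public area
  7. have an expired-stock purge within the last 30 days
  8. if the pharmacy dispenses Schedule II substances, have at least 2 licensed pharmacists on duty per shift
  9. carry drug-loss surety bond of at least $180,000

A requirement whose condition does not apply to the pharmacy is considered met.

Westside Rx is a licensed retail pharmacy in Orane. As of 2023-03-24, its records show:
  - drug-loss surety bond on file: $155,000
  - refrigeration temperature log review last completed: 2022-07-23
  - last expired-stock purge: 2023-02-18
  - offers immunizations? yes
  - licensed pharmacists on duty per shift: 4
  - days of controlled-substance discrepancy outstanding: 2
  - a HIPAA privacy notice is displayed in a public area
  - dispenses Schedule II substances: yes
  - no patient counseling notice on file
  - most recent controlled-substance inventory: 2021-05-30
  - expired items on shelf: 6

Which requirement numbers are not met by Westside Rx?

2, 4, 5, 7, 9

1. controlled-substance inventory 663 days ago vs limit 730 → met
2. expired items on shelf 6 > 5 → not met
3. refrigeration temperature log review 244 days ago vs limit 270 → met
4. condition 'offers immunizations' holds; patient counseling notice absent → not met
5. days of controlled-substance discrepancy outstanding 2 > 0 → not met
6. HIPAA privacy notice present → met
7. expired-stock purge 34 days ago vs limit 30 → not met
8. condition 'dispenses Schedule II substances' holds; licensed pharmacists on duty per shift 4 ≥ 2 → met
9. drug-loss surety bond $155,000 < $180,000 → not met
Not met: 2, 4, 5, 7, 9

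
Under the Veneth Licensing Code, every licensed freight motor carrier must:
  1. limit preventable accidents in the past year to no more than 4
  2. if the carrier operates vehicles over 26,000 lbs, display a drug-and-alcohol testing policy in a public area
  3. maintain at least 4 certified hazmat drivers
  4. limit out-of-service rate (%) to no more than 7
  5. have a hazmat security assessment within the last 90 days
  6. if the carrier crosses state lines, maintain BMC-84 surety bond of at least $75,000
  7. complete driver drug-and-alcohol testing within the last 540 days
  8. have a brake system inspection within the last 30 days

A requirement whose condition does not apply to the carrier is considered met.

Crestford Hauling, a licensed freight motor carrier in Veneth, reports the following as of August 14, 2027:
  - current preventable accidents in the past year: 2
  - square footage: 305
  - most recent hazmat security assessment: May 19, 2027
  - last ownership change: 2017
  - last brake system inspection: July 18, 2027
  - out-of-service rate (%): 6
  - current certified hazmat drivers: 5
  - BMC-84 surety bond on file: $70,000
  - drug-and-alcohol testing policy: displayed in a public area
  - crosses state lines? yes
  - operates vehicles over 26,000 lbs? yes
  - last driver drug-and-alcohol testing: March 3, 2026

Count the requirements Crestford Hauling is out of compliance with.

1. preventable accidents in the past year 2 ≤ 4 → met
2. condition 'operates vehicles over 26,000 lbs' holds; drug-and-alcohol testing policy present → met
3. certified hazmat drivers 5 ≥ 4 → met
4. out-of-service rate (%) 6 ≤ 7 → met
5. hazmat security assessment 87 days ago vs limit 90 → met
6. condition 'crosses state lines' holds; BMC-84 surety bond $70,000 < $75,000 → not met
7. driver drug-and-alcohol testing 529 days ago vs limit 540 → met
8. brake system inspection 27 days ago vs limit 30 → met
Not met: 1 of 8

1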